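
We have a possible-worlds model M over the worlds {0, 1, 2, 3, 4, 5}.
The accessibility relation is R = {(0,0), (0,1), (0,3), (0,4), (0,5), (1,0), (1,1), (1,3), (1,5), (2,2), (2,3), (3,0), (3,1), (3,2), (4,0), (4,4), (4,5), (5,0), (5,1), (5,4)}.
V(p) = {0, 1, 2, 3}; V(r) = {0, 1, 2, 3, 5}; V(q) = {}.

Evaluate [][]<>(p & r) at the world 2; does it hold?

At 2: [][]<>(p & r) requires []<>(p & r) at every successor {2, 3}.
    At 2: []<>(p & r) requires <>(p & r) at every successor {2, 3}.
      At 2: <>(p & r) is true.
      At 3: <>(p & r) is true.
    So []<>(p & r) is true at 2.
    At 3: []<>(p & r) requires <>(p & r) at every successor {0, 1, 2}.
      At 0: <>(p & r) is true.
      At 1: <>(p & r) is true.
      At 2: <>(p & r) is true.
    So []<>(p & r) is true at 3.
So [][]<>(p & r) is true at 2.

Yes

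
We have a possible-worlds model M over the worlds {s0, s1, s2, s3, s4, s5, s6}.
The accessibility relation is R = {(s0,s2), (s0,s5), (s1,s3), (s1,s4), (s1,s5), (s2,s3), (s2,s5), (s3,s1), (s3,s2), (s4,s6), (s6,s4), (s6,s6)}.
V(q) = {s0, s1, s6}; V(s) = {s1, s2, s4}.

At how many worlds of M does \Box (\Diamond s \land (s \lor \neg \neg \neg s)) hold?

Recall that \Box ψ holds at a world iff ψ holds at every accessible world, and \Diamond ψ holds iff ψ holds at some accessible world.
Let φ = \Box (\Diamond s \land (s \lor \neg \neg \neg s)). Evaluate φ at each world:
  s0 (successors {s2, s5}): φ is false.
  s1 (successors {s3, s4, s5}): φ is false.
  s2 (successors {s3, s5}): φ is false.
  s3 (successors {s1, s2}): φ is false.
  s4 (successors {s6}): φ is true.
  s5 (successors ∅): φ is true.
  s6 (successors {s4, s6}): φ is false.
For instance, at s3:
  At s3: \Box (\Diamond s \land (s \lor \neg \neg \neg s)) requires \Diamond s \land (s \lor \neg \neg \neg s) at every successor {s1, s2}.
    \Diamond s \land (s \lor \neg \neg \neg s) fails at s2, so \Box (\Diamond s \land (s \lor \neg \neg \neg s)) is false at s3.
      At s2: \Diamond s is false, s \lor \neg \neg \neg s is true, so \Diamond s \land (s \lor \neg \neg \neg s) is false.
Satisfying worlds: {s4, s5}

2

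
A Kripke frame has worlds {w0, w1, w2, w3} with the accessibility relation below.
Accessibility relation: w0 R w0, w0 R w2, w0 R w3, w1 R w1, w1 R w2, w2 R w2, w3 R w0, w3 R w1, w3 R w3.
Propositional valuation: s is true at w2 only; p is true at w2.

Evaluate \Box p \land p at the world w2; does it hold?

Yes

At w2: \Box p is true, p is true, so \Box p \land p is true.
  At w2: \Box p requires p at every successor {w2}.
    At w2: p is true.
  So \Box p is true at w2.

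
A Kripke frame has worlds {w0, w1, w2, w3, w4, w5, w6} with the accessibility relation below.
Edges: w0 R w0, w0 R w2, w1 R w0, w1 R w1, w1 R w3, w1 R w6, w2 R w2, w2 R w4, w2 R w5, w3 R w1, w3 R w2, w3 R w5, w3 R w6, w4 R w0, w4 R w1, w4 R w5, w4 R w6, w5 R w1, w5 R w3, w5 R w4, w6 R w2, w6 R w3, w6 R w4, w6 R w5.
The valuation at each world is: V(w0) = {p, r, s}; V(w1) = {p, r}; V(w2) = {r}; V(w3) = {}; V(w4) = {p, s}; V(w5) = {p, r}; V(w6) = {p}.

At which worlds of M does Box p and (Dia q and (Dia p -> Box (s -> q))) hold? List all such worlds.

none

Let φ = Box p and (Dia q and (Dia p -> Box (s -> q))). Evaluate φ at each world:
  w0 (successors {w0, w2}): φ is false.
  w1 (successors {w0, w1, w3, w6}): φ is false.
  w2 (successors {w2, w4, w5}): φ is false.
  w3 (successors {w1, w2, w5, w6}): φ is false.
  w4 (successors {w0, w1, w5, w6}): φ is false.
  w5 (successors {w1, w3, w4}): φ is false.
  w6 (successors {w2, w3, w4, w5}): φ is false.
For instance, at w6:
  At w6: Box p is false, Dia q and (Dia p -> Box (s -> q)) is false, so Box p and (Dia q and (Dia p -> Box (s -> q))) is false.
    At w6: Box p requires p at every successor {w2, w3, w4, w5}.
      p fails at w2, so Box p is false at w6.
    At w6: Dia q is false, Dia p -> Box (s -> q) is false, so Dia q and (Dia p -> Box (s -> q)) is false.
      At w6: Dia q requires q at some successor in {w2, w3, w4, w5}.
        At w2: q is false.
        At w3: q is false.
        At w4: q is false.
        At w5: q is false.
      So Dia q is false at w6.
      At w6: Dia p is true, Box (s -> q) is false, so Dia p -> Box (s -> q) is false.
Satisfying worlds: none.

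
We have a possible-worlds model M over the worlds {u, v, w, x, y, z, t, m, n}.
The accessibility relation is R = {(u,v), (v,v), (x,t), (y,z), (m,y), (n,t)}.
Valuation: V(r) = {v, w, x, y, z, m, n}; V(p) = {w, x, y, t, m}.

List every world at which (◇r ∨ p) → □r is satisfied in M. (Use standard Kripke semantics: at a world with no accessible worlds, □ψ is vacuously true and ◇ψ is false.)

Let φ = (◇r ∨ p) → □r. Evaluate φ at each world:
  u (successors {v}): φ is true.
  v (successors {v}): φ is true.
  w (successors ∅): φ is true.
  x (successors {t}): φ is false.
  y (successors {z}): φ is true.
  z (successors ∅): φ is true.
  t (successors ∅): φ is true.
  m (successors {y}): φ is true.
  n (successors {t}): φ is true.
For instance, at m:
  At m: ◇r ∨ p is true, □r is true, so (◇r ∨ p) → □r is true.
    At m: ◇r is true, p is true, so ◇r ∨ p is true.
      At m: ◇r requires r at some successor in {y}.
        r holds at y, so ◇r is true at m.
    At m: □r requires r at every successor {y}.
      At y: r is true.
    So □r is true at m.
Satisfying worlds: {u, v, w, y, z, t, m, n}

u, v, w, y, z, t, m, n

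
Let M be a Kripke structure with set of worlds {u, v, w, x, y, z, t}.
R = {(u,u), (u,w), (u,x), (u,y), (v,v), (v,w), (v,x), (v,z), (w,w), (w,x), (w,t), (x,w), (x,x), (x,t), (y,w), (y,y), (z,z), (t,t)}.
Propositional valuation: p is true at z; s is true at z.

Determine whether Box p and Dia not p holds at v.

No

Recall that Box ψ holds at a world iff ψ holds at every accessible world, and Dia ψ holds iff ψ holds at some accessible world.
At v: Box p is false, Dia not p is true, so Box p and Dia not p is false.
  At v: Box p requires p at every successor {v, w, x, z}.
    p fails at v, so Box p is false at v.
  At v: Dia not p requires not p at some successor in {v, w, x, z}.
    not p holds at v, so Dia not p is true at v.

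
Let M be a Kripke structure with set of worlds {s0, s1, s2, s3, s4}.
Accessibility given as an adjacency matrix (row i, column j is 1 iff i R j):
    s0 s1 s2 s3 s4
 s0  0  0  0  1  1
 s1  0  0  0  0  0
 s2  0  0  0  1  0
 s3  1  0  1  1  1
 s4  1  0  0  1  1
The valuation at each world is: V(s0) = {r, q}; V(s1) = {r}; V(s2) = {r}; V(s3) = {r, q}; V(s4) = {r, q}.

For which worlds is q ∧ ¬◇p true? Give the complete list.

Let φ = q ∧ ¬◇p. Evaluate φ at each world:
  s0 (successors {s3, s4}): φ is true.
  s1 (successors ∅): φ is false.
  s2 (successors {s3}): φ is false.
  s3 (successors {s0, s2, s3, s4}): φ is true.
  s4 (successors {s0, s3, s4}): φ is true.
For instance, at s2:
  At s2: q is false, ¬◇p is true, so q ∧ ¬◇p is false.
    At s2: ◇p is false, so ¬◇p is true.
      At s2: ◇p requires p at some successor in {s3}.
        At s3: p is false.
      So ◇p is false at s2.
Satisfying worlds: {s0, s3, s4}

s0, s3, s4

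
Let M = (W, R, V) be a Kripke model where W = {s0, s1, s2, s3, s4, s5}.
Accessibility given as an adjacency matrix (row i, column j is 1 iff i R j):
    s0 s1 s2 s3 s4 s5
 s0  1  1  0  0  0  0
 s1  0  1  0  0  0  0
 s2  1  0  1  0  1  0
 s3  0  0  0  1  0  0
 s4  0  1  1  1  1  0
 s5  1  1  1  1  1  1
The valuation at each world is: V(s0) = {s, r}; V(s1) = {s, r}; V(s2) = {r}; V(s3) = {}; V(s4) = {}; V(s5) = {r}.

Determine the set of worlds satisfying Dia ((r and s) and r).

Let φ = Dia ((r and s) and r). Evaluate φ at each world:
  s0 (successors {s0, s1}): φ is true.
  s1 (successors {s1}): φ is true.
  s2 (successors {s0, s2, s4}): φ is true.
  s3 (successors {s3}): φ is false.
  s4 (successors {s1, s2, s3, s4}): φ is true.
  s5 (successors {s0, s1, s2, s3, s4, s5}): φ is true.
For instance, at s4:
  At s4: Dia ((r and s) and r) requires (r and s) and r at some successor in {s1, s2, s3, s4}.
    (r and s) and r holds at s1, so Dia ((r and s) and r) is true at s4.
Satisfying worlds: {s0, s1, s2, s4, s5}

s0, s1, s2, s4, s5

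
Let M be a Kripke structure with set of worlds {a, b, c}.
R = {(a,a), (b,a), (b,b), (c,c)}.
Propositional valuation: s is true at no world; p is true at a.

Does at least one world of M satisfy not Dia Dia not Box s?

Let φ = not Dia Dia not Box s. Evaluate φ at each world:
  a (successors {a}): φ is false.
  b (successors {a, b}): φ is false.
  c (successors {c}): φ is false.
For instance, at a:
  At a: Dia Dia not Box s is true, so not Dia Dia not Box s is false.
    At a: Dia Dia not Box s requires Dia not Box s at some successor in {a}.
      Dia not Box s holds at a, so Dia Dia not Box s is true at a.

No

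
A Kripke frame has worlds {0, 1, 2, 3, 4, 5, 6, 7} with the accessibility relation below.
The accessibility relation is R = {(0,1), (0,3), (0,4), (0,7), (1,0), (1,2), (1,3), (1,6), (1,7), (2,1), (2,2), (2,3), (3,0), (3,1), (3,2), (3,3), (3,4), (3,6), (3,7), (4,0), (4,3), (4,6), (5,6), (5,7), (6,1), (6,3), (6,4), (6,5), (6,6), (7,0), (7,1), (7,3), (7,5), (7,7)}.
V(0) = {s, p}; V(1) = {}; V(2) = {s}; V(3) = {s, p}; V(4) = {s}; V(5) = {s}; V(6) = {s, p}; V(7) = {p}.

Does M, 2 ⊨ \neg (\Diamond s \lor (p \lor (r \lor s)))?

No

At 2: \Diamond s \lor (p \lor (r \lor s)) is true, so \neg (\Diamond s \lor (p \lor (r \lor s))) is false.
  At 2: \Diamond s is true, p \lor (r \lor s) is true, so \Diamond s \lor (p \lor (r \lor s)) is true.
    At 2: \Diamond s requires s at some successor in {1, 2, 3}.
      s holds at 2, so \Diamond s is true at 2.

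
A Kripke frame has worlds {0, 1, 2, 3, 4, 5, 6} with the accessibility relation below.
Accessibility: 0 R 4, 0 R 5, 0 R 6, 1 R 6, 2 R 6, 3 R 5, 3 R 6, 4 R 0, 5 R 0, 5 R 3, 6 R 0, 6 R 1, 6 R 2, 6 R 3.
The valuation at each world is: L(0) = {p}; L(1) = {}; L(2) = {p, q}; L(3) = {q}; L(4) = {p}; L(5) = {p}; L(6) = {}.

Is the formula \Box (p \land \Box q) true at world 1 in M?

No

Recall that \Box ψ holds at a world iff ψ holds at every accessible world, and \Diamond ψ holds iff ψ holds at some accessible world.
At 1: \Box (p \land \Box q) requires p \land \Box q at every successor {6}.
  p \land \Box q fails at 6, so \Box (p \land \Box q) is false at 1.
    At 6: p is false, \Box q is false, so p \land \Box q is false.
      At 6: \Box q requires q at every successor {0, 1, 2, 3}.
        q fails at 0, so \Box q is false at 6.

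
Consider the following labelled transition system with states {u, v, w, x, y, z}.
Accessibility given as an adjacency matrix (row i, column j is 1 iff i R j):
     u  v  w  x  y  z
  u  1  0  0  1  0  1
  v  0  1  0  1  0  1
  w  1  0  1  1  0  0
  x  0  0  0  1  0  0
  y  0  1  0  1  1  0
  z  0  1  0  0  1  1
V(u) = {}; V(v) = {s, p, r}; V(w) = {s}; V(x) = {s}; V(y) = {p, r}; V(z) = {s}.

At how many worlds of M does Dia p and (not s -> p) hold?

3

Let φ = Dia p and (not s -> p). Evaluate φ at each world:
  u (successors {u, x, z}): φ is false.
  v (successors {v, x, z}): φ is true.
  w (successors {u, w, x}): φ is false.
  x (successors {x}): φ is false.
  y (successors {v, x, y}): φ is true.
  z (successors {v, y, z}): φ is true.
For instance, at v:
  At v: Dia p is true, not s -> p is true, so Dia p and (not s -> p) is true.
    At v: Dia p requires p at some successor in {v, x, z}.
      p holds at v, so Dia p is true at v.
Satisfying worlds: {v, y, z}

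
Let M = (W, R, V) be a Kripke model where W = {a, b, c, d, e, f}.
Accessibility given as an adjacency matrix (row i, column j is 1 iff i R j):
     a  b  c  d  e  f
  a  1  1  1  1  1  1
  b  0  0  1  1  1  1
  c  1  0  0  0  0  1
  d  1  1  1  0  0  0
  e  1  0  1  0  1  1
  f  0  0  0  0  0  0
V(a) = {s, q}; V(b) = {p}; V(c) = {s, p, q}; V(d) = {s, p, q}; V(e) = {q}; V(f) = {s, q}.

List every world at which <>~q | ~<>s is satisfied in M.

a, d, f

Recall that <>ψ holds at a world iff ψ holds at some accessible world.
Let φ = <>~q | ~<>s. Evaluate φ at each world:
  a (successors {a, b, c, d, e, f}): φ is true.
  b (successors {c, d, e, f}): φ is false.
  c (successors {a, f}): φ is false.
  d (successors {a, b, c}): φ is true.
  e (successors {a, c, e, f}): φ is false.
  f (successors ∅): φ is true.
For instance, at b:
  At b: <>~q is false, ~<>s is false, so <>~q | ~<>s is false.
    At b: <>~q requires ~q at some successor in {c, d, e, f}.
      At c: ~q is false.
      At d: ~q is false.
      At e: ~q is false.
      At f: ~q is false.
    So <>~q is false at b.
    At b: <>s is true, so ~<>s is false.
      At b: <>s requires s at some successor in {c, d, e, f}.
        s holds at c, so <>s is true at b.
Satisfying worlds: {a, d, f}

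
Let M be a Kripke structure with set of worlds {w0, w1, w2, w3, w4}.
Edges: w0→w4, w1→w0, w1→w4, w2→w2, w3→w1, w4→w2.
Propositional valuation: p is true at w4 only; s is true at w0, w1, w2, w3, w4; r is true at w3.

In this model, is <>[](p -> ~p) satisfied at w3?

No

At w3: <>[](p -> ~p) requires [](p -> ~p) at some successor in {w1}.
  At w1: [](p -> ~p) is false.
So <>[](p -> ~p) is false at w3.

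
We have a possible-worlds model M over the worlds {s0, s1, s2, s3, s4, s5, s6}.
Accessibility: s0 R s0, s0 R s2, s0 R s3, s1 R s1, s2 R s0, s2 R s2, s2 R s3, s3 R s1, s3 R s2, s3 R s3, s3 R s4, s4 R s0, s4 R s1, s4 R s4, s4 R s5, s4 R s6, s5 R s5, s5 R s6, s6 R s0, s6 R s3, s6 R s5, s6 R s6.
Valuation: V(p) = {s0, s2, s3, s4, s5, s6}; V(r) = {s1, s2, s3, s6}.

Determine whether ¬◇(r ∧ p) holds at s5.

No

At s5: ◇(r ∧ p) is true, so ¬◇(r ∧ p) is false.
  At s5: ◇(r ∧ p) requires r ∧ p at some successor in {s5, s6}.
    r ∧ p holds at s6, so ◇(r ∧ p) is true at s5.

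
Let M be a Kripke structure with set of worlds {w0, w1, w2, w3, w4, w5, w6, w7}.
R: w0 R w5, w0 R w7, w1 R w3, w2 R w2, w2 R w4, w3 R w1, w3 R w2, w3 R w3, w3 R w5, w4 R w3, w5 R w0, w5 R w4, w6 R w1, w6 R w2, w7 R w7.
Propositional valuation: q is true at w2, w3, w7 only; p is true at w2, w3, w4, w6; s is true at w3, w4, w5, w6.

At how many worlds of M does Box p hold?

Let φ = Box p. Evaluate φ at each world:
  w0 (successors {w5, w7}): φ is false.
  w1 (successors {w3}): φ is true.
  w2 (successors {w2, w4}): φ is true.
  w3 (successors {w1, w2, w3, w5}): φ is false.
  w4 (successors {w3}): φ is true.
  w5 (successors {w0, w4}): φ is false.
  w6 (successors {w1, w2}): φ is false.
  w7 (successors {w7}): φ is false.
For instance, at w5:
  At w5: Box p requires p at every successor {w0, w4}.
    p fails at w0, so Box p is false at w5.
Satisfying worlds: {w1, w2, w4}

3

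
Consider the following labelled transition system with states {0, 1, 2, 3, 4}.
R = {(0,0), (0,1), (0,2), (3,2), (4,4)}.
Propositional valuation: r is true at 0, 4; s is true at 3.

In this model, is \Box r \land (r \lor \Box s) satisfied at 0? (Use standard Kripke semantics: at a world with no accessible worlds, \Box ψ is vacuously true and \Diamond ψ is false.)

No

At 0: \Box r is false, r \lor \Box s is true, so \Box r \land (r \lor \Box s) is false.
  At 0: \Box r requires r at every successor {0, 1, 2}.
    r fails at 1, so \Box r is false at 0.
  At 0: r is true, \Box s is false, so r \lor \Box s is true.
    At 0: \Box s requires s at every successor {0, 1, 2}.
      s fails at 0, so \Box s is false at 0.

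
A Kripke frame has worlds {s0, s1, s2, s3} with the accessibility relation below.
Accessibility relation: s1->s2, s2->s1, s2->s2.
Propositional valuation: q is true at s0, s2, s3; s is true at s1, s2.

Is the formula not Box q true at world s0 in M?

At s0: Box q is true, so not Box q is false.
  At s0: no accessible worlds, so Box q holds vacuously.

No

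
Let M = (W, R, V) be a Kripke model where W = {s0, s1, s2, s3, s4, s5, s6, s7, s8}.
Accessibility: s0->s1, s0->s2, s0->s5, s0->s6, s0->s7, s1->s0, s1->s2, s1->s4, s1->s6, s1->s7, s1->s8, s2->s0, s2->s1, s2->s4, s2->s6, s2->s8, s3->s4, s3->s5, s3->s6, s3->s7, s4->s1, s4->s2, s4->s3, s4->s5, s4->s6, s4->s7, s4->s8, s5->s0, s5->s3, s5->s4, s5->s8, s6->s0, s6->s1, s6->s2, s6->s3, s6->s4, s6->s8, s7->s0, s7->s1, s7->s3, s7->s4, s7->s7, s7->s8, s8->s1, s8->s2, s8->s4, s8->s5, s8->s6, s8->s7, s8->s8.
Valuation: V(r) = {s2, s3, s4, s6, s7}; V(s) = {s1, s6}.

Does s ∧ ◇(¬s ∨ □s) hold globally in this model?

No

Let φ = s ∧ ◇(¬s ∨ □s). Evaluate φ at each world:
  s0 (successors {s1, s2, s5, s6, s7}): φ is false.
  s1 (successors {s0, s2, s4, s6, s7, s8}): φ is true.
  s2 (successors {s0, s1, s4, s6, s8}): φ is false.
  s3 (successors {s4, s5, s6, s7}): φ is false.
  s4 (successors {s1, s2, s3, s5, s6, s7, s8}): φ is false.
  s5 (successors {s0, s3, s4, s8}): φ is false.
  s6 (successors {s0, s1, s2, s3, s4, s8}): φ is true.
  s7 (successors {s0, s1, s3, s4, s7, s8}): φ is false.
  s8 (successors {s1, s2, s4, s5, s6, s7, s8}): φ is false.
Detail at s0 (counterexample):
  At s0: s is false, ◇(¬s ∨ □s) is true, so s ∧ ◇(¬s ∨ □s) is false.
    At s0: ◇(¬s ∨ □s) requires ¬s ∨ □s at some successor in {s1, s2, s5, s6, s7}.
      ¬s ∨ □s holds at s2, so ◇(¬s ∨ □s) is true at s0.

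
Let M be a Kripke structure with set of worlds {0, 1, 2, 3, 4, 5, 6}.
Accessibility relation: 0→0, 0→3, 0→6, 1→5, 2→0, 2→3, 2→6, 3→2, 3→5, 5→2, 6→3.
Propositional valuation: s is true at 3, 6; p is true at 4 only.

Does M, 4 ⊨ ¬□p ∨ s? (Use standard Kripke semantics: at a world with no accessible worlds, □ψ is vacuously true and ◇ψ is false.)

At 4: ¬□p is false, s is false, so ¬□p ∨ s is false.
  At 4: □p is true, so ¬□p is false.
    At 4: no accessible worlds, so □p holds vacuously.

No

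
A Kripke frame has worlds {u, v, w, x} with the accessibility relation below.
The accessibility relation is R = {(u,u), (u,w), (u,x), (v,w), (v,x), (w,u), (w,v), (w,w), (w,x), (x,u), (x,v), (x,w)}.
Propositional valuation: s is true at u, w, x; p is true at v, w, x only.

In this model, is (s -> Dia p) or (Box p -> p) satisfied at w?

At w: s -> Dia p is true, Box p -> p is true, so (s -> Dia p) or (Box p -> p) is true.
  At w: s is true, Dia p is true, so s -> Dia p is true.
    At w: Dia p requires p at some successor in {u, v, w, x}.
      p holds at v, so Dia p is true at w.
  At w: Box p is false, p is true, so Box p -> p is true.
    At w: Box p requires p at every successor {u, v, w, x}.
      p fails at u, so Box p is false at w.

Yes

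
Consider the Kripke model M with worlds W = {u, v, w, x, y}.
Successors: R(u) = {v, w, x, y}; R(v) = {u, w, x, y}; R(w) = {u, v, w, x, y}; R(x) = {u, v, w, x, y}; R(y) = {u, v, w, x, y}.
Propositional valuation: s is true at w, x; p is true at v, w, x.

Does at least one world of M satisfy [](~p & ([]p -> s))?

Let φ = [](~p & ([]p -> s)). Evaluate φ at each world:
  u (successors {v, w, x, y}): φ is false.
  v (successors {u, w, x, y}): φ is false.
  w (successors {u, v, w, x, y}): φ is false.
  x (successors {u, v, w, x, y}): φ is false.
  y (successors {u, v, w, x, y}): φ is false.
For instance, at y:
  At y: [](~p & ([]p -> s)) requires ~p & ([]p -> s) at every successor {u, v, w, x, y}.
    ~p & ([]p -> s) fails at v, so [](~p & ([]p -> s)) is false at y.
      At v: ~p is false, []p -> s is true, so ~p & ([]p -> s) is false.

No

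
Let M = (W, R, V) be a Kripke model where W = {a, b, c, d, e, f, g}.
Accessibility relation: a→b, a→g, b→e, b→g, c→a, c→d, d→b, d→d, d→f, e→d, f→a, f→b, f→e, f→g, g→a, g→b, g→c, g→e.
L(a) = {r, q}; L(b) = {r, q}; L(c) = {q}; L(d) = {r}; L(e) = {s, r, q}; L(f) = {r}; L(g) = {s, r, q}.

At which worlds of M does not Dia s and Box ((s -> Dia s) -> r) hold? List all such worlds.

c, d, e

Let φ = not Dia s and Box ((s -> Dia s) -> r). Evaluate φ at each world:
  a (successors {b, g}): φ is false.
  b (successors {e, g}): φ is false.
  c (successors {a, d}): φ is true.
  d (successors {b, d, f}): φ is true.
  e (successors {d}): φ is true.
  f (successors {a, b, e, g}): φ is false.
  g (successors {a, b, c, e}): φ is false.
For instance, at d:
  At d: not Dia s is true, Box ((s -> Dia s) -> r) is true, so not Dia s and Box ((s -> Dia s) -> r) is true.
    At d: Dia s is false, so not Dia s is true.
      At d: Dia s requires s at some successor in {b, d, f}.
        At b: s is false.
        At d: s is false.
        At f: s is false.
      So Dia s is false at d.
    At d: Box ((s -> Dia s) -> r) requires (s -> Dia s) -> r at every successor {b, d, f}.
      At b: (s -> Dia s) -> r is true.
      At d: (s -> Dia s) -> r is true.
      At f: (s -> Dia s) -> r is true.
    So Box ((s -> Dia s) -> r) is true at d.
Satisfying worlds: {c, d, e}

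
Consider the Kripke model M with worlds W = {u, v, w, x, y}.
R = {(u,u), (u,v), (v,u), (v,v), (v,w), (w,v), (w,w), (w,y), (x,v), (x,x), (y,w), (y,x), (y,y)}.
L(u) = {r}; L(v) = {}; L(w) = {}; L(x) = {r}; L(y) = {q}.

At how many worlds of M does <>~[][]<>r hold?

Let φ = <>~[][]<>r. Evaluate φ at each world:
  u (successors {u, v}): φ is true.
  v (successors {u, v, w}): φ is true.
  w (successors {v, w, y}): φ is true.
  x (successors {v, x}): φ is true.
  y (successors {w, x, y}): φ is true.
For instance, at x:
  At x: <>~[][]<>r requires ~[][]<>r at some successor in {v, x}.
    ~[][]<>r holds at v, so <>~[][]<>r is true at x.
      At v: [][]<>r is false, so ~[][]<>r is true.
Satisfying worlds: {u, v, w, x, y}

5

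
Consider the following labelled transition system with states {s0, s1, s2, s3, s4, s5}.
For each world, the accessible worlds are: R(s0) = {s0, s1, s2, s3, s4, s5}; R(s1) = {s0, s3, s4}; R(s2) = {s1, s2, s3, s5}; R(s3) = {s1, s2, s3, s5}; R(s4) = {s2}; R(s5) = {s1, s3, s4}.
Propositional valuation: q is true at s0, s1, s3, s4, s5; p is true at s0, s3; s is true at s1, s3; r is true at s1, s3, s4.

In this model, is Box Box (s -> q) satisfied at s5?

Yes

Recall that Box ψ holds at a world iff ψ holds at every accessible world, and Dia ψ holds iff ψ holds at some accessible world.
At s5: Box Box (s -> q) requires Box (s -> q) at every successor {s1, s3, s4}.
    At s1: Box (s -> q) requires s -> q at every successor {s0, s3, s4}.
      At s0: s -> q is true.
      At s3: s -> q is true.
      At s4: s -> q is true.
    So Box (s -> q) is true at s1.
    At s3: Box (s -> q) requires s -> q at every successor {s1, s2, s3, s5}.
      At s1: s -> q is true.
      At s2: s -> q is true.
      At s3: s -> q is true.
      At s5: s -> q is true.
    So Box (s -> q) is true at s3.
    At s4: Box (s -> q) requires s -> q at every successor {s2}.
      At s2: s -> q is true.
    So Box (s -> q) is true at s4.
So Box Box (s -> q) is true at s5.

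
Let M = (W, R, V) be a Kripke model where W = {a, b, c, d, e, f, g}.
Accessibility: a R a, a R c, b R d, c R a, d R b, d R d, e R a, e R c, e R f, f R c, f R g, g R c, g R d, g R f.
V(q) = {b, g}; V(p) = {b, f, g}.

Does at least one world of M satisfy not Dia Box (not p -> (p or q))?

Recall that Box ψ holds at a world iff ψ holds at every accessible world, and Dia ψ holds iff ψ holds at some accessible world.
Let φ = not Dia Box (not p -> (p or q)). Evaluate φ at each world:
  a (successors {a, c}): φ is true.
  b (successors {d}): φ is true.
  c (successors {a}): φ is true.
  d (successors {b, d}): φ is true.
  e (successors {a, c, f}): φ is true.
  f (successors {c, g}): φ is true.
  g (successors {c, d, f}): φ is true.
Detail at a (witness):
  At a: Dia Box (not p -> (p or q)) is false, so not Dia Box (not p -> (p or q)) is true.
    At a: Dia Box (not p -> (p or q)) requires Box (not p -> (p or q)) at some successor in {a, c}.
      At a: Box (not p -> (p or q)) is false.
      At c: Box (not p -> (p or q)) is false.
    So Dia Box (not p -> (p or q)) is false at a.

Yes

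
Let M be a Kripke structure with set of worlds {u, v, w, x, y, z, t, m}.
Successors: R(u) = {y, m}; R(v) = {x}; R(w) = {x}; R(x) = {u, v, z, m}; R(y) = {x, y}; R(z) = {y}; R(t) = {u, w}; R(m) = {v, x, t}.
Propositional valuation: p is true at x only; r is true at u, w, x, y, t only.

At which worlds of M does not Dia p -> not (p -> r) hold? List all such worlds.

v, w, y, m

Recall that Dia ψ holds at a world iff ψ holds at some accessible world.
Let φ = not Dia p -> not (p -> r). Evaluate φ at each world:
  u (successors {y, m}): φ is false.
  v (successors {x}): φ is true.
  w (successors {x}): φ is true.
  x (successors {u, v, z, m}): φ is false.
  y (successors {x, y}): φ is true.
  z (successors {y}): φ is false.
  t (successors {u, w}): φ is false.
  m (successors {v, x, t}): φ is true.
For instance, at w:
  At w: not Dia p is false, not (p -> r) is false, so not Dia p -> not (p -> r) is true.
    At w: Dia p is true, so not Dia p is false.
      At w: Dia p requires p at some successor in {x}.
        p holds at x, so Dia p is true at w.
Satisfying worlds: {v, w, y, m}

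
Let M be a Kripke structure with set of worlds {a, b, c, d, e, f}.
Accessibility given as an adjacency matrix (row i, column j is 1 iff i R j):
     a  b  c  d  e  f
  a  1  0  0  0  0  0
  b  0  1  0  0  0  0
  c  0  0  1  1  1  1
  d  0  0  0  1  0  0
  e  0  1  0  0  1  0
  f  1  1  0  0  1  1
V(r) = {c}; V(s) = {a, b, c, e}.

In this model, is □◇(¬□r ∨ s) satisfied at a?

Yes

At a: □◇(¬□r ∨ s) requires ◇(¬□r ∨ s) at every successor {a}.
    At a: ◇(¬□r ∨ s) requires ¬□r ∨ s at some successor in {a}.
      ¬□r ∨ s holds at a, so ◇(¬□r ∨ s) is true at a.
So □◇(¬□r ∨ s) is true at a.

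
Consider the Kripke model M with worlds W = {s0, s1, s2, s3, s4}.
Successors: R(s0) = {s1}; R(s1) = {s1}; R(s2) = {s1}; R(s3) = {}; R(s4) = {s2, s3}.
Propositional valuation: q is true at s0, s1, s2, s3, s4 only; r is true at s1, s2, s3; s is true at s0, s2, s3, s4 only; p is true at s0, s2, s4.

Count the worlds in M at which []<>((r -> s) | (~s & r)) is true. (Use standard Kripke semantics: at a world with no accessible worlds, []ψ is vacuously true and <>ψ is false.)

Let φ = []<>((r -> s) | (~s & r)). Evaluate φ at each world:
  s0 (successors {s1}): φ is true.
  s1 (successors {s1}): φ is true.
  s2 (successors {s1}): φ is true.
  s3 (successors ∅): φ is true.
  s4 (successors {s2, s3}): φ is false.
For instance, at s0:
  At s0: []<>((r -> s) | (~s & r)) requires <>((r -> s) | (~s & r)) at every successor {s1}.
      At s1: <>((r -> s) | (~s & r)) requires (r -> s) | (~s & r) at some successor in {s1}.
        (r -> s) | (~s & r) holds at s1, so <>((r -> s) | (~s & r)) is true at s1.
  So []<>((r -> s) | (~s & r)) is true at s0.
Satisfying worlds: {s0, s1, s2, s3}

4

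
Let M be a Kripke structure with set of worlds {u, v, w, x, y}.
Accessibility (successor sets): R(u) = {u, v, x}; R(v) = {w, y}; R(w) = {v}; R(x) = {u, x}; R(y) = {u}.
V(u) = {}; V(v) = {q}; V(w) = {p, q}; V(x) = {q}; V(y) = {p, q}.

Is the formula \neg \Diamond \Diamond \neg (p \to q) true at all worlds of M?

Let φ = \neg \Diamond \Diamond \neg (p \to q). Evaluate φ at each world:
  u (successors {u, v, x}): φ is true.
  v (successors {w, y}): φ is true.
  w (successors {v}): φ is true.
  x (successors {u, x}): φ is true.
  y (successors {u}): φ is true.
For instance, at u:
  At u: \Diamond \Diamond \neg (p \to q) is false, so \neg \Diamond \Diamond \neg (p \to q) is true.
    At u: \Diamond \Diamond \neg (p \to q) requires \Diamond \neg (p \to q) at some successor in {u, v, x}.
      At u: \Diamond \neg (p \to q) is false.
      At v: \Diamond \neg (p \to q) is false.
      At x: \Diamond \neg (p \to q) is false.
    So \Diamond \Diamond \neg (p \to q) is false at u.

Yes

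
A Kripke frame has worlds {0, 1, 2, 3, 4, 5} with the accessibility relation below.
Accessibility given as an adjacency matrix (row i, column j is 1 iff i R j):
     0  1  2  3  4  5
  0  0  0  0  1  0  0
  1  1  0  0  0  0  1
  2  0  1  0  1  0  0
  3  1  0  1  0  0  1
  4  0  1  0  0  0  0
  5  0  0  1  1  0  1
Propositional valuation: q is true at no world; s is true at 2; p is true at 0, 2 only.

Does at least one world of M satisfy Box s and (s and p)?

No

Recall that Box ψ holds at a world iff ψ holds at every accessible world, and Dia ψ holds iff ψ holds at some accessible world.
Let φ = Box s and (s and p). Evaluate φ at each world:
  0 (successors {3}): φ is false.
  1 (successors {0, 5}): φ is false.
  2 (successors {1, 3}): φ is false.
  3 (successors {0, 2, 5}): φ is false.
  4 (successors {1}): φ is false.
  5 (successors {2, 3, 5}): φ is false.
For instance, at 5:
  At 5: Box s is false, s and p is false, so Box s and (s and p) is false.
    At 5: Box s requires s at every successor {2, 3, 5}.
      s fails at 3, so Box s is false at 5.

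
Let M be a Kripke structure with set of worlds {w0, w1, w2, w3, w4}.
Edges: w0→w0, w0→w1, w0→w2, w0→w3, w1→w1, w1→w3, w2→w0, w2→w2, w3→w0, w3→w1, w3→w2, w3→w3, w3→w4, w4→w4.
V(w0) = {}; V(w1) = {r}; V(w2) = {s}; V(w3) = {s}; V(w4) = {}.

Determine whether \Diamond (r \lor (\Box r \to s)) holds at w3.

At w3: \Diamond (r \lor (\Box r \to s)) requires r \lor (\Box r \to s) at some successor in {w0, w1, w2, w3, w4}.
  r \lor (\Box r \to s) holds at w0, so \Diamond (r \lor (\Box r \to s)) is true at w3.
    At w0: r is false, \Box r \to s is true, so r \lor (\Box r \to s) is true.
      At w0: \Box r is false, s is false, so \Box r \to s is true.

Yes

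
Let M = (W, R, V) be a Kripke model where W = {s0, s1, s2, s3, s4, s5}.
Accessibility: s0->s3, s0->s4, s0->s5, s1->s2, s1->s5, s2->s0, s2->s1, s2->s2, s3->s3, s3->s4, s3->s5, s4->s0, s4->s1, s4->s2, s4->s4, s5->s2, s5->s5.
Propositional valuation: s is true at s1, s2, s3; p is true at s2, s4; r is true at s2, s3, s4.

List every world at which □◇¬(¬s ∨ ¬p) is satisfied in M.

s1, s5

Recall that □ψ holds at a world iff ψ holds at every accessible world, and ◇ψ holds iff ψ holds at some accessible world.
Let φ = □◇¬(¬s ∨ ¬p). Evaluate φ at each world:
  s0 (successors {s3, s4, s5}): φ is false.
  s1 (successors {s2, s5}): φ is true.
  s2 (successors {s0, s1, s2}): φ is false.
  s3 (successors {s3, s4, s5}): φ is false.
  s4 (successors {s0, s1, s2, s4}): φ is false.
  s5 (successors {s2, s5}): φ is true.
For instance, at s5:
  At s5: □◇¬(¬s ∨ ¬p) requires ◇¬(¬s ∨ ¬p) at every successor {s2, s5}.
      At s2: ◇¬(¬s ∨ ¬p) requires ¬(¬s ∨ ¬p) at some successor in {s0, s1, s2}.
        ¬(¬s ∨ ¬p) holds at s2, so ◇¬(¬s ∨ ¬p) is true at s2.
      At s5: ◇¬(¬s ∨ ¬p) requires ¬(¬s ∨ ¬p) at some successor in {s2, s5}.
        ¬(¬s ∨ ¬p) holds at s2, so ◇¬(¬s ∨ ¬p) is true at s5.
  So □◇¬(¬s ∨ ¬p) is true at s5.
Satisfying worlds: {s1, s5}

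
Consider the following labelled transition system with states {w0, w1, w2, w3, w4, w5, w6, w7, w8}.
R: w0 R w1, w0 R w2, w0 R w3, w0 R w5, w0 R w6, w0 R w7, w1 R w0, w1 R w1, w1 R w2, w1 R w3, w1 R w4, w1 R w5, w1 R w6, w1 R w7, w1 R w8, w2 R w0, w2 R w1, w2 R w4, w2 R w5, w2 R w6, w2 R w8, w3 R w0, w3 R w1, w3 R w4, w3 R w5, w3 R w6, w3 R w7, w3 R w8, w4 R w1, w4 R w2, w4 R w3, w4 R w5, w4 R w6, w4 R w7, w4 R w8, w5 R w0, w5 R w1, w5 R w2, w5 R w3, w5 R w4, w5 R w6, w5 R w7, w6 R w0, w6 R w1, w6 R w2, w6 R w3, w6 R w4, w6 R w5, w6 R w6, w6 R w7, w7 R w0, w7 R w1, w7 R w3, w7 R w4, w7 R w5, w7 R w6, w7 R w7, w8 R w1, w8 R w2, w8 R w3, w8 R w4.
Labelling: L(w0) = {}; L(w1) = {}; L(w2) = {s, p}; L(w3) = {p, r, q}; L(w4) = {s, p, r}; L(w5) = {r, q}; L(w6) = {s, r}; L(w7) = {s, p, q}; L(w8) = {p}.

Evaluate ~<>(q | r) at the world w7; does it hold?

No

Recall that <>ψ holds at a world iff ψ holds at some accessible world.
At w7: <>(q | r) is true, so ~<>(q | r) is false.
  At w7: <>(q | r) requires q | r at some successor in {w0, w1, w3, w4, w5, w6, w7}.
    q | r holds at w3, so <>(q | r) is true at w7.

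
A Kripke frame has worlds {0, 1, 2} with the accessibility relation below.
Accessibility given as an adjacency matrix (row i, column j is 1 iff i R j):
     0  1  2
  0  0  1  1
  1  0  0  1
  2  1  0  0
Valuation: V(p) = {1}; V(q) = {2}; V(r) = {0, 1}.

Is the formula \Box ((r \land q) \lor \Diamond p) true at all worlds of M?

No

Let φ = \Box ((r \land q) \lor \Diamond p). Evaluate φ at each world:
  0 (successors {1, 2}): φ is false.
  1 (successors {2}): φ is false.
  2 (successors {0}): φ is true.
Detail at 0 (counterexample):
  At 0: \Box ((r \land q) \lor \Diamond p) requires (r \land q) \lor \Diamond p at every successor {1, 2}.
    (r \land q) \lor \Diamond p fails at 1, so \Box ((r \land q) \lor \Diamond p) is false at 0.
      At 1: r \land q is false, \Diamond p is false, so (r \land q) \lor \Diamond p is false.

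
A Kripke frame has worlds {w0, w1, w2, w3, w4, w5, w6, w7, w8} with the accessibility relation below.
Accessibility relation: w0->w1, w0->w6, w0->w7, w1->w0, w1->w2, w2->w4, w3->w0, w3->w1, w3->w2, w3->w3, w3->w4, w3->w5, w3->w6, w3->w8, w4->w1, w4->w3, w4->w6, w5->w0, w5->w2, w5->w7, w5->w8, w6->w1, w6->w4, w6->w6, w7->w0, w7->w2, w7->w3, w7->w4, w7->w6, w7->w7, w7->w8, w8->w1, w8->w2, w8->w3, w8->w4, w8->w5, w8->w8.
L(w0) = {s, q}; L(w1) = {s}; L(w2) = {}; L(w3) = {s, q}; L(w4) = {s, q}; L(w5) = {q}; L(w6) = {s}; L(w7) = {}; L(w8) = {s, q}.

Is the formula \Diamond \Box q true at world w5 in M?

Recall that \Box ψ holds at a world iff ψ holds at every accessible world, and \Diamond ψ holds iff ψ holds at some accessible world.
At w5: \Diamond \Box q requires \Box q at some successor in {w0, w2, w7, w8}.
  \Box q holds at w2, so \Diamond \Box q is true at w5.
    At w2: \Box q requires q at every successor {w4}.
      At w4: q is true.
    So \Box q is true at w2.

Yes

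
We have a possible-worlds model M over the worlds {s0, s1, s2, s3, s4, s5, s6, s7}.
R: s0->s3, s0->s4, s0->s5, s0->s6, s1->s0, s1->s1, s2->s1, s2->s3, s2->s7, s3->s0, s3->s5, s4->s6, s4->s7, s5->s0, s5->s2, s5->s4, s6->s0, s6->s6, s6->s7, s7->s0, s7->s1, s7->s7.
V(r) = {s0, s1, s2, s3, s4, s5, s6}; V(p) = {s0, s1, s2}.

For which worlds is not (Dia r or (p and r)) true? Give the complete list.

none

Recall that Dia ψ holds at a world iff ψ holds at some accessible world.
Let φ = not (Dia r or (p and r)). Evaluate φ at each world:
  s0 (successors {s3, s4, s5, s6}): φ is false.
  s1 (successors {s0, s1}): φ is false.
  s2 (successors {s1, s3, s7}): φ is false.
  s3 (successors {s0, s5}): φ is false.
  s4 (successors {s6, s7}): φ is false.
  s5 (successors {s0, s2, s4}): φ is false.
  s6 (successors {s0, s6, s7}): φ is false.
  s7 (successors {s0, s1, s7}): φ is false.
For instance, at s6:
  At s6: Dia r or (p and r) is true, so not (Dia r or (p and r)) is false.
    At s6: Dia r is true, p and r is false, so Dia r or (p and r) is true.
      At s6: Dia r requires r at some successor in {s0, s6, s7}.
        r holds at s0, so Dia r is true at s6.
Satisfying worlds: none.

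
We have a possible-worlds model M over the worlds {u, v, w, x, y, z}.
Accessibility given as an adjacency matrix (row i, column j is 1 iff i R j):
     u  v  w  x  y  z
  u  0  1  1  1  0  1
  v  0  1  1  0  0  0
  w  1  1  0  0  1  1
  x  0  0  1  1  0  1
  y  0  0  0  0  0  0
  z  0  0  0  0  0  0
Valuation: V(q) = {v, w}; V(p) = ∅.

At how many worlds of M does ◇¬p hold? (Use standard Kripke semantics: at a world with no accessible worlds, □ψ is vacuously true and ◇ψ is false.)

Let φ = ◇¬p. Evaluate φ at each world:
  u (successors {v, w, x, z}): φ is true.
  v (successors {v, w}): φ is true.
  w (successors {u, v, y, z}): φ is true.
  x (successors {w, x, z}): φ is true.
  y (successors ∅): φ is false.
  z (successors ∅): φ is false.
For instance, at w:
  At w: ◇¬p requires ¬p at some successor in {u, v, y, z}.
    ¬p holds at u, so ◇¬p is true at w.
Satisfying worlds: {u, v, w, x}

4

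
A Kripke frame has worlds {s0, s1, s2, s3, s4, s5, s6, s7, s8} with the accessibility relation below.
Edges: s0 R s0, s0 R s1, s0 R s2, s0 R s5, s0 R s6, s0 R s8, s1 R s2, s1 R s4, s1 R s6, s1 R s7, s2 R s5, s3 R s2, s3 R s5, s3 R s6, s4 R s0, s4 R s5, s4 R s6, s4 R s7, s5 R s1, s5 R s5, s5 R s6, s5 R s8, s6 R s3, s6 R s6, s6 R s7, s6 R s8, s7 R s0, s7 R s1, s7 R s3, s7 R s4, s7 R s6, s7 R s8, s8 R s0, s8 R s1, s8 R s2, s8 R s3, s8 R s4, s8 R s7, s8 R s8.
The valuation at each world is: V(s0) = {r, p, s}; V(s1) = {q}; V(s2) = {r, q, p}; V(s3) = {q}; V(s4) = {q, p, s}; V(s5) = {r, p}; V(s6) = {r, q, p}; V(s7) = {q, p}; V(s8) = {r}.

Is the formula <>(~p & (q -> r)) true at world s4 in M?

At s4: <>(~p & (q -> r)) requires ~p & (q -> r) at some successor in {s0, s5, s6, s7}.
  At s0: ~p & (q -> r) is false.
  At s5: ~p & (q -> r) is false.
  At s6: ~p & (q -> r) is false.
  At s7: ~p & (q -> r) is false.
So <>(~p & (q -> r)) is false at s4.

No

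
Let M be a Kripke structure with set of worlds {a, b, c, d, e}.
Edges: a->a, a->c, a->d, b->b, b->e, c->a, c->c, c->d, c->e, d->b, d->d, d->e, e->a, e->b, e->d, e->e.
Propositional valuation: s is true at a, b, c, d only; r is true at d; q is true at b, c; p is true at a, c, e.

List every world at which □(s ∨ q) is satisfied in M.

a

Recall that □ψ holds at a world iff ψ holds at every accessible world, and ◇ψ holds iff ψ holds at some accessible world.
Let φ = □(s ∨ q). Evaluate φ at each world:
  a (successors {a, c, d}): φ is true.
  b (successors {b, e}): φ is false.
  c (successors {a, c, d, e}): φ is false.
  d (successors {b, d, e}): φ is false.
  e (successors {a, b, d, e}): φ is false.
For instance, at a:
  At a: □(s ∨ q) requires s ∨ q at every successor {a, c, d}.
    At a: s ∨ q is true.
    At c: s ∨ q is true.
    At d: s ∨ q is true.
  So □(s ∨ q) is true at a.
Satisfying worlds: {a}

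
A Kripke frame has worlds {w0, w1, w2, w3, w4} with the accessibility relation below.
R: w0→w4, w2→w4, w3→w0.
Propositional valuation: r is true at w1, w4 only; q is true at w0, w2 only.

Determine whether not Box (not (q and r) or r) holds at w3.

No

At w3: Box (not (q and r) or r) is true, so not Box (not (q and r) or r) is false.
  At w3: Box (not (q and r) or r) requires not (q and r) or r at every successor {w0}.
    At w0: not (q and r) or r is true.
  So Box (not (q and r) or r) is true at w3.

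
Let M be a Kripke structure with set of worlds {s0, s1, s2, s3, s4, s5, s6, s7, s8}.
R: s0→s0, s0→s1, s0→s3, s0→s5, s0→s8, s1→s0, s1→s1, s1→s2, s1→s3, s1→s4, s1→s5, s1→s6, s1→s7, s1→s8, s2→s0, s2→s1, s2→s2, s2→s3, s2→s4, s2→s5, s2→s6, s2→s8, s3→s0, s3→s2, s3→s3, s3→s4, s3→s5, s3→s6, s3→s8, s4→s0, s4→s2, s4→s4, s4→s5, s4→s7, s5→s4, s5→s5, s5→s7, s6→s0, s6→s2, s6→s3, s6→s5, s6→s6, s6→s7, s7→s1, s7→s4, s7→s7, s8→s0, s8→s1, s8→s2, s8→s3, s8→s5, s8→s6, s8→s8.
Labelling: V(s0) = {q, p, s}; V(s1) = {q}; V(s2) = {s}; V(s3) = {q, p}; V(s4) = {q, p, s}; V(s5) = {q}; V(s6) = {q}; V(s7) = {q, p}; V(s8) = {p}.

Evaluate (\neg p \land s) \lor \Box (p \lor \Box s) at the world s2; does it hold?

Recall that \Box ψ holds at a world iff ψ holds at every accessible world, and \Diamond ψ holds iff ψ holds at some accessible world.
At s2: \neg p \land s is true, \Box (p \lor \Box s) is false, so (\neg p \land s) \lor \Box (p \lor \Box s) is true.
  At s2: \Box (p \lor \Box s) requires p \lor \Box s at every successor {s0, s1, s2, s3, s4, s5, s6, s8}.
    p \lor \Box s fails at s1, so \Box (p \lor \Box s) is false at s2.
      At s1: p is false, \Box s is false, so p \lor \Box s is false.

Yes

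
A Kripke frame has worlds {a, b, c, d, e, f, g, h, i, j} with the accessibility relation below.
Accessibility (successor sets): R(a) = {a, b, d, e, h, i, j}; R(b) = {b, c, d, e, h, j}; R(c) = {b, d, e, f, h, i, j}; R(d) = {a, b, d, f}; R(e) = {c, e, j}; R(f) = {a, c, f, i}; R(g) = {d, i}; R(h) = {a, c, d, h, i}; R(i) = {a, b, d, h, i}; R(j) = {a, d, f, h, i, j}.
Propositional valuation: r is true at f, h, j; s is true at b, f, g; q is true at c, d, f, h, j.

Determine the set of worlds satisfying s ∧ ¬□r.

b, f, g

Recall that □ψ holds at a world iff ψ holds at every accessible world, and ◇ψ holds iff ψ holds at some accessible world.
Let φ = s ∧ ¬□r. Evaluate φ at each world:
  a (successors {a, b, d, e, h, i, j}): φ is false.
  b (successors {b, c, d, e, h, j}): φ is true.
  c (successors {b, d, e, f, h, i, j}): φ is false.
  d (successors {a, b, d, f}): φ is false.
  e (successors {c, e, j}): φ is false.
  f (successors {a, c, f, i}): φ is true.
  g (successors {d, i}): φ is true.
  h (successors {a, c, d, h, i}): φ is false.
  i (successors {a, b, d, h, i}): φ is false.
  j (successors {a, d, f, h, i, j}): φ is false.
For instance, at a:
  At a: s is false, ¬□r is true, so s ∧ ¬□r is false.
    At a: □r is false, so ¬□r is true.
      At a: □r requires r at every successor {a, b, d, e, h, i, j}.
        r fails at a, so □r is false at a.
Satisfying worlds: {b, f, g}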